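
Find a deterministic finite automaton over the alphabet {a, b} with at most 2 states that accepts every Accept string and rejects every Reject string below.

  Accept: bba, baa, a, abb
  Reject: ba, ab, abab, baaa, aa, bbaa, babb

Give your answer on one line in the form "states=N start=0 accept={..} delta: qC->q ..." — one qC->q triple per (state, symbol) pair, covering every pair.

states=2 start=0 accept={1} delta: 0a->1 0b->1 1a->0 1b->0

Fold the examples into a partial DFA from state 0: repeatedly fix the first undefined (state, symbol) met by the shortest-then-alphabetical prefix, trying targets in increasing order and rejecting any under which an Accept and a Reject string meet in one state with the same remainder; add a state when all current targets are rejected. Accepting states are where Accept strings end.
a: 0a undefined. 0a->0: no, a/aa meet in 0. Open state 1: 0a->1.
b: 0b undefined. 0b->0: no, bba/ba meet in 1. 0b->1: ok.
aa: 1a undefined. 1a->0: ok.
ab: 1b undefined. 1b->0: ok.
All examples now run through 2 states with every (state, symbol) defined. Accept strings end in {1}, Reject strings end in {0}; accept={1}.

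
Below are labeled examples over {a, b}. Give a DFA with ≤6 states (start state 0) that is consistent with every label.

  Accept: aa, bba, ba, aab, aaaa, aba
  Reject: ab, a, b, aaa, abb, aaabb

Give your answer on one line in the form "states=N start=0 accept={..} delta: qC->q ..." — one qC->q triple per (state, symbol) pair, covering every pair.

states=3 start=0 accept={0,2} delta: 0a->1 0b->1 1a->2 1b->1 2a->1 2b->0

Fold the examples into a partial DFA from state 0: repeatedly fix the first undefined (state, symbol) met by the shortest-then-alphabetical prefix, trying targets in increasing order and rejecting any under which an Accept and a Reject string meet in one state with the same remainder; add a state when all current targets are rejected. Accepting states are where Accept strings end.
a: 0a undefined. 0a->0: no, aa/a meet in 0. Open state 1: 0a->1.
b: 0b undefined. 0b->0: no, bba/a meet in 1. 0b->1: ok.
aa: 1a undefined. 1a->0: no, aab/a meet in 1. 1a->1: no, aa/a meet in 1. Open state 2: 1a->2.
ab: 1b undefined. 1b->0: no, bba/a meet in 1. 1b->1: ok.
aaa: 2a undefined. 2a->0: no, aaaa/ab meet in 1. 2a->1: ok.
aab: 2b undefined. 2b->0: ok.
All examples now run through 3 states with every (state, symbol) defined. Accept strings end in {0,2}, Reject strings end in {1}; accept={0,2}.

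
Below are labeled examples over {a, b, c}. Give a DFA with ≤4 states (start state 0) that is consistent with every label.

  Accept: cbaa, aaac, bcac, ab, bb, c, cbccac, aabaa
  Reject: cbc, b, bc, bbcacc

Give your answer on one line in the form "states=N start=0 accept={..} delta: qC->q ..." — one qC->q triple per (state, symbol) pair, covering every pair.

State merging on the prefix tree: take the shortest (then alphabetical) example prefix whose next move is undefined and point that move at state 0, else 1, else 2, ...; a target is out if some Accept/Reject pair would then sit in one state with the same input left (inseparable). If every existing state is out, open a new one.
a: 0a undefined. 0a->0: no, ab/b meet in 0 with "b" left. Open state 1: 0a->1.
b: 0b undefined. 0b->0: no, bb/b meet in 0. 0b->1: ok.
c: 0c undefined. 0c->0: ok.
aa: 1a undefined. 1a->0: no, cbaa/b meet in 1. 1a->1: no, cbaa/b meet in 1. Open state 2: 1a->2.
ab: 1b undefined. 1b->0: ok.
bc: 1c undefined. 1c->0: no, bcac/cbc meet in 0. 1c->1: ok.
aaa: 2a undefined. 2a->0: ok.
aab: 2b undefined. 2b->0: ok.
bcac: 2c undefined. 2c->0: ok.
All examples now run through 3 states with every (state, symbol) defined. Accept strings end in {0,2}, Reject strings end in {1}; accept={0,2}.

states=3 start=0 accept={0,2} delta: 0a->1 0b->1 0c->0 1a->2 1b->0 1c->1 2a->0 2b->0 2c->0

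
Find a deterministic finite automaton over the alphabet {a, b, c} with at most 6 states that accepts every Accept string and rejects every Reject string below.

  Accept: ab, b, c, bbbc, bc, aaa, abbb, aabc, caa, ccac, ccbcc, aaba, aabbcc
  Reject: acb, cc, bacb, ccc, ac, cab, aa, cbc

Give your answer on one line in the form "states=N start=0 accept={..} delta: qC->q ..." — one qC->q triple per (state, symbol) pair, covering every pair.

states=4 start=0 accept={0,1} delta: 0a->1 0b->0 0c->1 1a->2 1b->1 1c->2 2a->0 2b->3 2c->2 3a->0 3b->3 3c->0

Fold the examples into a partial DFA from state 0: repeatedly fix the first undefined (state, symbol) met by the shortest-then-alphabetical prefix, trying targets in increasing order and rejecting any under which an Accept and a Reject string meet in one state with the same remainder; add a state when all current targets are rejected. Accepting states are where Accept strings end.
a: 0a undefined. 0a->0: no, c/ac meet in 0 with "c" left. Open state 1: 0a->1.
b: 0b undefined. 0b->0: ok.
c: 0c undefined. 0c->0: no, ab/cab meet in 1 with "b" left. 0c->1: ok.
aa: 1a undefined. 1a->0: no, b/cab meet in 0. 1a->1: no, ab/cab meet in 1 with "b" left. Open state 2: 1a->2.
ab: 1b undefined. 1b->0: no, c/cbc meet in 1. 1b->1: ok.
ac: 1c undefined. 1c->0: no, ab/ccc meet in 1. 1c->1: no, ab/acb meet in 1. 1c->2: ok.
aaa: 2a undefined. 2a->0: ok.
aab: 2b undefined. 2b->0: no, b/acb meet in 0. 2b->1: no, ab/acb meet in 1. 2b->2: no, aabc/ccc meet in 2 with "c" left. Open state 3: 2b->3.
ccc: 2c undefined. 2c->0: no, b/ccc meet in 0. 2c->1: no, ab/ccc meet in 1. 2c->2: ok.
aaba: 3a undefined. 3a->0: ok.
aabb: 3b undefined. 3b->0: no, aabbcc/cc meet in 2. 3b->1: no, aabbcc/cc meet in 2. 3b->2: no, aabbcc/cc meet in 2. 3b->3: ok.
aabc: 3c undefined. 3c->0: ok.
All examples now run through 4 states with every (state, symbol) defined. Accept strings end in {0,1}, Reject strings end in {2,3}; accept={0,1}.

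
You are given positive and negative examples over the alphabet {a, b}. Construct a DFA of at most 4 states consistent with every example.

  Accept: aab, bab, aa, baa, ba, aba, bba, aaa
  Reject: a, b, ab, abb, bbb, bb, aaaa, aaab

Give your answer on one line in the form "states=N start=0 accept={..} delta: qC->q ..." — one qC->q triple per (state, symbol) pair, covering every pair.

states=3 start=0 accept={0,2} delta: 0a->1 0b->1 1a->2 1b->1 2a->0 2b->0

Grow the machine one transition at a time. Run the examples from 0; the earliest place one falls off (shortest prefix, ties alphabetical) gets sent to the lowest-numbered state that keeps every Accept/Reject pair distinguishable — a pair clashes when both reach the same state with identical unread suffix — and to a fresh state only if none does.
a: 0a undefined. 0a->0: no, aab/b meet in 0 with "b" left. Open state 1: 0a->1.
b: 0b undefined. 0b->0: no, bab/ab meet in 1 with "b" left. 0b->1: ok.
aa: 1a undefined. 1a->0: no, aab/a meet in 1. 1a->1: no, aab/ab meet in 1 with "b" left. Open state 2: 1a->2.
ab: 1b undefined. 1b->0: no, aba/a meet in 1. 1b->1: ok.
aaa: 2a undefined. 2a->0: ok.
aab: 2b undefined. 2b->0: ok.
All examples now run through 3 states with every (state, symbol) defined. Accept strings end in {0,2}, Reject strings end in {1}; accept={0,2}.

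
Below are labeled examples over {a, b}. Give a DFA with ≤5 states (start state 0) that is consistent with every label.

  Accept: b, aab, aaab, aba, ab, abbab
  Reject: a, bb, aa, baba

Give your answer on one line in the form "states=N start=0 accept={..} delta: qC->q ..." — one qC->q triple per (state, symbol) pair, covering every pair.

states=2 start=0 accept={1} delta: 0a->0 0b->1 1a->1 1b->0

Grow the machine one transition at a time. Run the examples from 0; the earliest place one falls off (shortest prefix, ties alphabetical) gets sent to the lowest-numbered state that keeps every Accept/Reject pair distinguishable — a pair clashes when both reach the same state with identical unread suffix — and to a fresh state only if none does.
a: 0a undefined. 0a->0: ok.
b: 0b undefined. 0b->0: no, b/a meet in 0. Open state 1: 0b->1.
ba: 1a undefined. 1a->0: no, aba/a meet in 0. 1a->1: ok.
bb: 1b undefined. 1b->0: ok.
All examples now run through 2 states with every (state, symbol) defined. Accept strings end in {1}, Reject strings end in {0}; accept={1}.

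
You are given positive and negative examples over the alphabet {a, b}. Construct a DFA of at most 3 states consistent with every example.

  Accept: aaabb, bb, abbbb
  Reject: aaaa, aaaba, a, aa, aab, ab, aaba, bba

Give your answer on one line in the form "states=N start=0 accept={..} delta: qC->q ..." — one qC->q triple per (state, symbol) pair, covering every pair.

states=3 start=0 accept={2} delta: 0a->0 0b->1 1a->0 1b->2 2a->0 2b->1

State merging on the prefix tree: take the shortest (then alphabetical) example prefix whose next move is undefined and point that move at state 0, else 1, else 2, ...; a target is out if some Accept/Reject pair would then sit in one state with the same input left (inseparable). If every existing state is out, open a new one.
a: 0a undefined. 0a->0: ok.
b: 0b undefined. 0b->0: no, aaabb/aaaa meet in 0. Open state 1: 0b->1.
bb: 1b undefined. 1b->0: no, aaabb/aaaa meet in 0. 1b->1: no, aaabb/aab meet in 1. Open state 2: 1b->2.
bba: 2a undefined. 2a->0: ok.
aaba: 1a undefined. 1a->0: ok.
abbb: 2b undefined. 2b->0: no, abbbb/aab meet in 1. 2b->1: ok.
All examples now run through 3 states with every (state, symbol) defined. Accept strings end in {2}, Reject strings end in {0,1}; accept={2}.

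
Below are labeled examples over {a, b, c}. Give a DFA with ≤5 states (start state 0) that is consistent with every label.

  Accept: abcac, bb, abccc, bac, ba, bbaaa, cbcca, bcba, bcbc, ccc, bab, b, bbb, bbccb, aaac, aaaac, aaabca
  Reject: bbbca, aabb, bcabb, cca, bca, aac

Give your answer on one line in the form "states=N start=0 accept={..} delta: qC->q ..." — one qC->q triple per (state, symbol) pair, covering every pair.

states=4 start=0 accept={0,1,3} delta: 0a->1 0b->0 0c->1 1a->2 1b->3 1c->1 2a->3 2b->2 2c->2 3a->0 3b->2 3c->3

State merging on the prefix tree: take the shortest (then alphabetical) example prefix whose next move is undefined and point that move at state 0, else 1, else 2, ...; a target is out if some Accept/Reject pair would then sit in one state with the same input left (inseparable). If every existing state is out, open a new one.
a: 0a undefined. 0a->0: no, bb/aabb meet in 0 with "bb" left. Open state 1: 0a->1.
b: 0b undefined. 0b->0: ok.
c: 0c undefined. 0c->0: no, ba/bbbca meet in 1. 0c->1: ok.
aa: 1a undefined. 1a->0: no, bb/bbbca meet in 0. 1a->1: no, bac/aac meet in 1 with "c" left. Open state 2: 1a->2.
ab: 1b undefined. 1b->0: no, abcac/aac meet in 2 with "c" left. 1b->1: no, bcba/bbbca meet in 2. 1b->2: no, bcbc/aac meet in 2 with "c" left. Open state 3: 1b->3.
cc: 1c undefined. 1c->0: no, ba/cca meet in 1. 1c->1: ok.
aaa: 2a undefined. 2a->0: no, aaabca/bbbca meet in 2. 2a->1: no, aaaac/aac meet in 2 with "c" left. 2a->2: no, bbaaa/bbbca meet in 2. 2a->3: ok.
aab: 2b undefined. 2b->0: no, bb/aabb meet in 0. 2b->1: no, bbaaa/aabb meet in 3. 2b->2: ok.
aac: 2c undefined. 2c->0: no, bb/aac meet in 0. 2c->1: no, bac/aac meet in 1. 2c->2: ok.
abc: 3c undefined. 3c->0: no, cbcca/bbbca meet in 2. 3c->1: no, abcac/bbbca meet in 2. 3c->2: no, abcac/bbbca meet in 2. 3c->3: ok.
aaaa: 3a undefined. 3a->0: ok.
aaab: 3b undefined. 3b->0: no, aaabca/bbbca meet in 2. 3b->1: no, aaabca/bbbca meet in 2. 3b->2: ok.
All examples now run through 4 states with every (state, symbol) defined. Accept strings end in {0,1,3}, Reject strings end in {2}; accept={0,1,3}.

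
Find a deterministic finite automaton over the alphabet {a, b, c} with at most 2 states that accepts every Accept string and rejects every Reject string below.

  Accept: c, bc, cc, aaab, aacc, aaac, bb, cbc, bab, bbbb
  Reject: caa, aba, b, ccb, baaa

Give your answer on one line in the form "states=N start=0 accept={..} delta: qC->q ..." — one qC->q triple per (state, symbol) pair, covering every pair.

states=2 start=0 accept={0} delta: 0a->1 0b->1 0c->0 1a->1 1b->0 1c->0

State merging on the prefix tree: take the shortest (then alphabetical) example prefix whose next move is undefined and point that move at state 0, else 1, else 2, ...; a target is out if some Accept/Reject pair would then sit in one state with the same input left (inseparable). If every existing state is out, open a new one.
a: 0a undefined. 0a->0: no, aaab/b meet in 0 with "b" left. Open state 1: 0a->1.
b: 0b undefined. 0b->0: no, bb/b meet in 0. 0b->1: ok.
c: 0c undefined. 0c->0: ok.
aa: 1a undefined. 1a->0: no, c/caa meet in 0. 1a->1: ok.
ab: 1b undefined. 1b->0: ok.
bc: 1c undefined. 1c->0: ok.
All examples now run through 2 states with every (state, symbol) defined. Accept strings end in {0}, Reject strings end in {1}; accept={0}.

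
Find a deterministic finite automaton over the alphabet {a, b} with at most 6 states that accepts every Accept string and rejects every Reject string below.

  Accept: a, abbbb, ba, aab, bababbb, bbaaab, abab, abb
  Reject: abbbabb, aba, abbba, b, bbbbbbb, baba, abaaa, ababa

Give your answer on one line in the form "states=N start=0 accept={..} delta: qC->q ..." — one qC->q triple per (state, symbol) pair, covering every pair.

Grow the machine one transition at a time. Run the examples from 0; the earliest place one falls off (shortest prefix, ties alphabetical) gets sent to the lowest-numbered state that keeps every Accept/Reject pair distinguishable — a pair clashes when both reach the same state with identical unread suffix — and to a fresh state only if none does.
a: 0a undefined. 0a->0: no, ba/aba meet in 0 with "ba" left. Open state 1: 0a->1.
b: 0b undefined. 0b->0: ok.
aa: 1a undefined. 1a->0: no, aab/b meet in 0. 1a->1: ok.
ab: 1b undefined. 1b->0: no, a/aba meet in 1. 1b->1: no, a/abbbabb meet in 1. Open state 2: 1b->2.
aba: 2a undefined. 2a->0: no, a/abaaa meet in 1. 2a->1: no, a/aba meet in 1. 2a->2: no, aab/aba meet in 2. Open state 3: 2a->3.
abb: 2b undefined. 2b->0: no, a/abbba meet in 1. 2b->1: ok.
abaa: 3a undefined. 3a->0: no, a/abaaa meet in 1. 3a->1: no, a/abaaa meet in 1. 3a->2: ok.
abab: 3b undefined. 3b->0: no, a/ababa meet in 1. 3b->1: no, a/ababa meet in 1. 3b->2: no, a/abbbabb meet in 1. 3b->3: no, aab/ababa meet in 2. Open state 4: 3b->4.
ababa: 4a undefined. 4a->0: ok.
bababb: 4b undefined. 4b->0: no, bababbb/abbbabb meet in 0. 4b->1: no, a/abbbabb meet in 1. 4b->2: no, aab/abbbabb meet in 2. 4b->3: ok.
All examples now run through 5 states with every (state, symbol) defined. Accept strings end in {1,2,4}, Reject strings end in {0,3}; accept={1,2,4}.

states=5 start=0 accept={1,2,4} delta: 0a->1 0b->0 1a->1 1b->2 2a->3 2b->1 3a->2 3b->4 4a->0 4b->3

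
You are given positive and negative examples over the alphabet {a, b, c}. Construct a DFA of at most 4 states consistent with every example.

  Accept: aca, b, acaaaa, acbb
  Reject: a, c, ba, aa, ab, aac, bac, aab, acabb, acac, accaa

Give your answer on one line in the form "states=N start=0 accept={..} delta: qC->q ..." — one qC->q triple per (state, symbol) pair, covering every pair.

Grow the machine one transition at a time. Run the examples from 0; the earliest place one falls off (shortest prefix, ties alphabetical) gets sent to the lowest-numbered state that keeps every Accept/Reject pair distinguishable — a pair clashes when both reach the same state with identical unread suffix — and to a fresh state only if none does.
a: 0a undefined. 0a->0: no, b/ab meet in 0 with "b" left. Open state 1: 0a->1.
b: 0b undefined. 0b->0: ok.
c: 0c undefined. 0c->0: no, b/c meet in 0. 0c->1: ok.
aa: 1a undefined. 1a->0: no, b/aa meet in 0. 1a->1: ok.
ab: 1b undefined. 1b->0: no, b/ab meet in 0. 1b->1: ok.
ac: 1c undefined. 1c->0: no, aca/a meet in 1. 1c->1: no, aca/a meet in 1. Open state 2: 1c->2.
aca: 2a undefined. 2a->0: no, aca/acabb meet in 0. 2a->1: no, aca/a meet in 1. 2a->2: no, aca/aac meet in 2. Open state 3: 2a->3.
acb: 2b undefined. 2b->0: ok.
acc: 2c undefined. 2c->0: ok.
acaa: 3a undefined. 3a->0: no, acaaaa/a meet in 1. 3a->1: no, acaaaa/a meet in 1. 3a->2: no, acaaaa/aac meet in 2. 3a->3: ok.
acab: 3b undefined. 3b->0: no, b/acabb meet in 0. 3b->1: ok.
acac: 3c undefined. 3c->0: no, b/acac meet in 0. 3c->1: ok.
All examples now run through 4 states with every (state, symbol) defined. Accept strings end in {0,3}, Reject strings end in {1,2}; accept={0,3}.

states=4 start=0 accept={0,3} delta: 0a->1 0b->0 0c->1 1a->1 1b->1 1c->2 2a->3 2b->0 2c->0 3a->3 3b->1 3c->1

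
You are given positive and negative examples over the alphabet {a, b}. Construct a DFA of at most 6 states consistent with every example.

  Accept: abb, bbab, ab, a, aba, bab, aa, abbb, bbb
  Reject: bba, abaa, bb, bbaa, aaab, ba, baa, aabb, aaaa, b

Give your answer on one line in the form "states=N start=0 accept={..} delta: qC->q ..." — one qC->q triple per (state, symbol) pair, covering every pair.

Fold the examples into a partial DFA from state 0: repeatedly fix the first undefined (state, symbol) met by the shortest-then-alphabetical prefix, trying targets in increasing order and rejecting any under which an Accept and a Reject string meet in one state with the same remainder; add a state when all current targets are rejected. Accepting states are where Accept strings end.
a: 0a undefined. 0a->0: no, abb/bb meet in 0 with "bb" left. Open state 1: 0a->1.
b: 0b undefined. 0b->0: no, a/bba meet in 1. 0b->1: no, ab/bb meet in 1 with "b" left. Open state 2: 0b->2.
aa: 1a undefined. 1a->0: no, ab/aaab meet in 1 with "b" left. 1a->1: no, abb/aabb meet in 1 with "bb" left. 1a->2: no, bab/aaab meet in 2 with "ab" left. Open state 3: 1a->3.
ab: 1b undefined. 1b->0: no, abb/b meet in 2. 1b->1: ok.
ba: 2a undefined. 2a->0: no, abb/baa meet in 1. 2a->1: no, abb/ba meet in 1. 2a->2: no, bab/bb meet in 2 with "b" left. 2a->3: no, aba/ba meet in 3. Open state 4: 2a->4.
bb: 2b undefined. 2b->0: no, abb/bba meet in 1. 2b->1: no, abb/bb meet in 1. 2b->2: no, bbb/bb meet in 2. 2b->3: no, bbab/aaab meet in 3 with "ab" left. 2b->4: ok.
aaa: 3a undefined. 3a->0: no, abb/aaaa meet in 1. 3a->1: no, abb/abaa meet in 1. 3a->2: ok.
aab: 3b undefined. 3b->0: ok.
baa: 4a undefined. 4a->0: no, abb/bbaa meet in 1. 4a->1: no, abb/bba meet in 1. 4a->2: no, bbab/bb meet in 4. 4a->3: no, aba/bba meet in 3. 4a->4: ok.
bab: 4b undefined. 4b->0: ok.
All examples now run through 5 states with every (state, symbol) defined. Accept strings end in {0,1,3}, Reject strings end in {2,4}; accept={0,1,3}.

states=5 start=0 accept={0,1,3} delta: 0a->1 0b->2 1a->3 1b->1 2a->4 2b->4 3a->2 3b->0 4a->4 4b->0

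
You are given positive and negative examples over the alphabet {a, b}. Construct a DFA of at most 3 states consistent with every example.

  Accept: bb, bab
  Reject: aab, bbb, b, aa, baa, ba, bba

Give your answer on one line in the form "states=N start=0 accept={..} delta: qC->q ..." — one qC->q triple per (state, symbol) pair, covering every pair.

State merging on the prefix tree: take the shortest (then alphabetical) example prefix whose next move is undefined and point that move at state 0, else 1, else 2, ...; a target is out if some Accept/Reject pair would then sit in one state with the same input left (inseparable). If every existing state is out, open a new one.
a: 0a undefined. 0a->0: ok.
b: 0b undefined. 0b->0: no, bb/aab meet in 0. Open state 1: 0b->1.
ba: 1a undefined. 1a->0: no, bab/aab meet in 1. 1a->1: ok.
bb: 1b undefined. 1b->0: no, bb/aa meet in 0. 1b->1: no, bb/aab meet in 1. Open state 2: 1b->2.
bba: 2a undefined. 2a->0: ok.
bbb: 2b undefined. 2b->0: ok.
All examples now run through 3 states with every (state, symbol) defined. Accept strings end in {2}, Reject strings end in {0,1}; accept={2}.

states=3 start=0 accept={2} delta: 0a->0 0b->1 1a->1 1b->2 2a->0 2b->0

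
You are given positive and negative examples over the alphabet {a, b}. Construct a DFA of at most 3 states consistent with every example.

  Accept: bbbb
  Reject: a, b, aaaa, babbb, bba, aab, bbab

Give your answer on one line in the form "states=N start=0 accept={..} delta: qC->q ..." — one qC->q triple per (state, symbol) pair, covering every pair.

Fold the examples into a partial DFA from state 0: repeatedly fix the first undefined (state, symbol) met by the shortest-then-alphabetical prefix, trying targets in increasing order and rejecting any under which an Accept and a Reject string meet in one state with the same remainder; add a state when all current targets are rejected. Accepting states are where Accept strings end.
a: 0a undefined. 0a->0: ok.
b: 0b undefined. 0b->0: no, bbbb/a meet in 0. Open state 1: 0b->1.
ba: 1a undefined. 1a->0: ok.
bb: 1b undefined. 1b->0: no, bbbb/a meet in 0. 1b->1: no, bbbb/b meet in 1. Open state 2: 1b->2.
bba: 2a undefined. 2a->0: ok.
bbb: 2b undefined. 2b->0: no, bbbb/b meet in 1. 2b->1: ok.
All examples now run through 3 states with every (state, symbol) defined. Accept strings end in {2}, Reject strings end in {0,1}; accept={2}.

states=3 start=0 accept={2} delta: 0a->0 0b->1 1a->0 1b->2 2a->0 2b->1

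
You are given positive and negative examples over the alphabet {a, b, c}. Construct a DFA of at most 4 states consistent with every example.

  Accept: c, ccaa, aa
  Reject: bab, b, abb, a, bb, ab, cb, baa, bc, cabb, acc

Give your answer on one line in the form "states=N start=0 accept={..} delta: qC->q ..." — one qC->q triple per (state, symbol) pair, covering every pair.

Grow the machine one transition at a time. Run the examples from 0; the earliest place one falls off (shortest prefix, ties alphabetical) gets sent to the lowest-numbered state that keeps every Accept/Reject pair distinguishable — a pair clashes when both reach the same state with identical unread suffix — and to a fresh state only if none does.
a: 0a undefined. 0a->0: no, aa/a meet in 0. Open state 1: 0a->1.
b: 0b undefined. 0b->0: no, c/bc meet in 0 with "c" left. 0b->1: ok.
c: 0c undefined. 0c->0: ok.
aa: 1a undefined. 1a->0: ok.
ab: 1b undefined. 1b->0: no, c/bb meet in 0. 1b->1: ok.
ac: 1c undefined. 1c->0: no, c/bc meet in 0. 1c->1: ok.
All examples now run through 2 states with every (state, symbol) defined. Accept strings end in {0}, Reject strings end in {1}; accept={0}.

states=2 start=0 accept={0} delta: 0a->1 0b->1 0c->0 1a->0 1b->1 1c->1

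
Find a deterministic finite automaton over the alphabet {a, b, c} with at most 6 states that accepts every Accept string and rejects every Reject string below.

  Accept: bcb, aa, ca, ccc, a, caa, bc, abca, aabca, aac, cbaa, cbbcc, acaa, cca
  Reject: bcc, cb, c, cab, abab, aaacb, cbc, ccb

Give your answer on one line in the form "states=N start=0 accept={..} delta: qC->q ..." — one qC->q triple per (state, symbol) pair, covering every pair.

states=6 start=0 accept={1,3,4} delta: 0a->1 0b->1 0c->2 1a->3 1b->0 1c->4 2a->1 2b->2 2c->5 3a->0 3b->0 3c->1 4a->0 4b->1 4c->0 5a->1 5b->0 5c->1

Grow the machine one transition at a time. Run the examples from 0; the earliest place one falls off (shortest prefix, ties alphabetical) gets sent to the lowest-numbered state that keeps every Accept/Reject pair distinguishable — a pair clashes when both reach the same state with identical unread suffix — and to a fresh state only if none does.
a: 0a undefined. 0a->0: no, aac/c meet in 0 with "c" left. Open state 1: 0a->1.
b: 0b undefined. 0b->0: no, bcb/cb meet in 0 with "cb" left. 0b->1: ok.
c: 0c undefined. 0c->0: no, ca/cb meet in 1. 0c->1: no, bcb/ccb meet in 1 with "cb" left. Open state 2: 0c->2.
aa: 1a undefined. 1a->0: no, bcb/aaacb meet in 1 with "cb" left. 1a->1: no, bcb/aaacb meet in 1 with "cb" left. 1a->2: no, aa/c meet in 2. Open state 3: 1a->3.
ab: 1b undefined. 1b->0: ok.
ac: 1c undefined. 1c->0: no, bc/abab meet in 0. 1c->1: no, bcb/abab meet in 0. 1c->2: no, bcb/cb meet in 2 with "b" left. 1c->3: no, aac/bcc meet in 3 with "c" left. Open state 4: 1c->4.
ca: 2a undefined. 2a->0: no, ca/abab meet in 0. 2a->1: ok.
cb: 2b undefined. 2b->0: no, cbbcc/bcc meet in 4 with "c" left. 2b->1: no, ca/cb meet in 1. 2b->2: ok.
cc: 2c undefined. 2c->0: no, ca/ccb meet in 1. 2c->1: no, ca/cbc meet in 1. 2c->2: no, ccc/cb meet in 2. 2c->3: no, aa/cbc meet in 3. 2c->4: no, bcb/ccb meet in 4 with "b" left. Open state 5: 2c->5.
aaa: 3a undefined. 3a->0: ok.
aab: 3b undefined. 3b->0: ok.
aac: 3c undefined. 3c->0: no, aac/cab meet in 0. 3c->1: ok.
aca: 4a undefined. 4a->0: ok.
bcb: 4b undefined. 4b->0: no, bcb/cab meet in 0. 4b->1: ok.
bcc: 4c undefined. 4c->0: ok.
cca: 5a undefined. 5a->0: no, cca/bcc meet in 0. 5a->1: ok.
ccb: 5b undefined. 5b->0: ok.
ccc: 5c undefined. 5c->0: no, ccc/bcc meet in 0. 5c->1: ok.
All examples now run through 6 states with every (state, symbol) defined. Accept strings end in {1,3,4}, Reject strings end in {0,2,5}; accept={1,3,4}.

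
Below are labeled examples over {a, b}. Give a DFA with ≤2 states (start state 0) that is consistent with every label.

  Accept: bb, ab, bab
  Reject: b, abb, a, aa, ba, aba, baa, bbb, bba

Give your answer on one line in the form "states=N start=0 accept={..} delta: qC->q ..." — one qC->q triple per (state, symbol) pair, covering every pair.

states=2 start=0 accept={0} delta: 0a->1 0b->1 1a->1 1b->0

Grow the machine one transition at a time. Run the examples from 0; the earliest place one falls off (shortest prefix, ties alphabetical) gets sent to the lowest-numbered state that keeps every Accept/Reject pair distinguishable — a pair clashes when both reach the same state with identical unread suffix — and to a fresh state only if none does.
a: 0a undefined. 0a->0: no, bb/abb meet in 0 with "bb" left. Open state 1: 0a->1.
b: 0b undefined. 0b->0: no, bb/b meet in 0. 0b->1: ok.
aa: 1a undefined. 1a->0: no, bab/b meet in 1. 1a->1: ok.
ab: 1b undefined. 1b->0: ok.
All examples now run through 2 states with every (state, symbol) defined. Accept strings end in {0}, Reject strings end in {1}; accept={0}.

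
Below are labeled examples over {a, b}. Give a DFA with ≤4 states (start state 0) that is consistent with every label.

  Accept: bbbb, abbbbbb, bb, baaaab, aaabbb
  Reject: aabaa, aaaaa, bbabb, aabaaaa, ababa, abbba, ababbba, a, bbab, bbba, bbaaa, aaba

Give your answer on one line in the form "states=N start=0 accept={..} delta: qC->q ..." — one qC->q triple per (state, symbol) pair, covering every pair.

Grow the machine one transition at a time. Run the examples from 0; the earliest place one falls off (shortest prefix, ties alphabetical) gets sent to the lowest-numbered state that keeps every Accept/Reject pair distinguishable — a pair clashes when both reach the same state with identical unread suffix — and to a fresh state only if none does.
a: 0a undefined. 0a->0: ok.
b: 0b undefined. 0b->0: no, bbbb/aabaa meet in 0. Open state 1: 0b->1.
ba: 1a undefined. 1a->0: ok.
bb: 1b undefined. 1b->0: no, bbbb/aabaa meet in 0. 1b->1: no, bbbb/bbabb meet in 1. Open state 2: 1b->2.
bba: 2a undefined. 2a->0: no, bb/bbabb meet in 2. 2a->1: no, bb/bbab meet in 2. 2a->2: no, bbbb/bbabb meet in 2 with "bb" left. Open state 3: 2a->3.
bbb: 2b undefined. 2b->0: no, abbbbbb/aabaa meet in 0. 2b->1: ok.
bbaa: 3a undefined. 3a->0: ok.
bbab: 3b undefined. 3b->0: no, baaaab/bbabb meet in 1. 3b->1: no, bbbb/bbabb meet in 2. 3b->2: no, bbbb/bbab meet in 2. 3b->3: ok.
All examples now run through 4 states with every (state, symbol) defined. Accept strings end in {1,2}, Reject strings end in {0,3}; accept={1,2}.

states=4 start=0 accept={1,2} delta: 0a->0 0b->1 1a->0 1b->2 2a->3 2b->1 3a->0 3b->3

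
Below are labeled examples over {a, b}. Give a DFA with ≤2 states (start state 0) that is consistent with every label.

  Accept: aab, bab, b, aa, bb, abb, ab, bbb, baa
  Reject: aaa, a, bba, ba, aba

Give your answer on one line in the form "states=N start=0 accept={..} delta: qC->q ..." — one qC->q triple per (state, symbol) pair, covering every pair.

Fold the examples into a partial DFA from state 0: repeatedly fix the first undefined (state, symbol) met by the shortest-then-alphabetical prefix, trying targets in increasing order and rejecting any under which an Accept and a Reject string meet in one state with the same remainder; add a state when all current targets are rejected. Accepting states are where Accept strings end.
a: 0a undefined. 0a->0: no, aa/aaa meet in 0. Open state 1: 0a->1.
b: 0b undefined. 0b->0: ok.
aa: 1a undefined. 1a->0: ok.
ab: 1b undefined. 1b->0: ok.
All examples now run through 2 states with every (state, symbol) defined. Accept strings end in {0}, Reject strings end in {1}; accept={0}.

states=2 start=0 accept={0} delta: 0a->1 0b->0 1a->0 1b->0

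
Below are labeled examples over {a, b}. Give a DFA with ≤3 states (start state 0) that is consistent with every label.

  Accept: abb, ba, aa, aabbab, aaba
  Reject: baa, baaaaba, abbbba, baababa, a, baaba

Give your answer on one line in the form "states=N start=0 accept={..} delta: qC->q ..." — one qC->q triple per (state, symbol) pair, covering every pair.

states=3 start=0 accept={0,2} delta: 0a->1 0b->1 1a->0 1b->2 2a->1 2b->0

Grow the machine one transition at a time. Run the examples from 0; the earliest place one falls off (shortest prefix, ties alphabetical) gets sent to the lowest-numbered state that keeps every Accept/Reject pair distinguishable — a pair clashes when both reach the same state with identical unread suffix — and to a fresh state only if none does.
a: 0a undefined. 0a->0: no, aa/a meet in 0. Open state 1: 0a->1.
b: 0b undefined. 0b->0: no, ba/a meet in 1. 0b->1: ok.
aa: 1a undefined. 1a->0: ok.
ab: 1b undefined. 1b->0: no, abb/baa meet in 1. 1b->1: no, abb/baa meet in 1. Open state 2: 1b->2.
abb: 2b undefined. 2b->0: ok.
aabba: 2a undefined. 2a->0: no, abb/baaaaba meet in 0. 2a->1: ok.
All examples now run through 3 states with every (state, symbol) defined. Accept strings end in {0,2}, Reject strings end in {1}; accept={0,2}.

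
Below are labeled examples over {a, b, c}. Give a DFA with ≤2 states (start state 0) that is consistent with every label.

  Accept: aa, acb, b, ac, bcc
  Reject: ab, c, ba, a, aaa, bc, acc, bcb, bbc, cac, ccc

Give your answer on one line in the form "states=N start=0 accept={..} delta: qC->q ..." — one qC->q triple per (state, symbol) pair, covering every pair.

states=2 start=0 accept={0} delta: 0a->1 0b->0 0c->1 1a->0 1b->1 1c->0

Grow the machine one transition at a time. Run the examples from 0; the earliest place one falls off (shortest prefix, ties alphabetical) gets sent to the lowest-numbered state that keeps every Accept/Reject pair distinguishable — a pair clashes when both reach the same state with identical unread suffix — and to a fresh state only if none does.
a: 0a undefined. 0a->0: no, aa/a meet in 0. Open state 1: 0a->1.
b: 0b undefined. 0b->0: ok.
c: 0c undefined. 0c->0: no, b/c meet in 0. 0c->1: ok.
aa: 1a undefined. 1a->0: ok.
ab: 1b undefined. 1b->0: no, aa/ab meet in 0. 1b->1: ok.
ac: 1c undefined. 1c->0: ok.
All examples now run through 2 states with every (state, symbol) defined. Accept strings end in {0}, Reject strings end in {1}; accept={0}.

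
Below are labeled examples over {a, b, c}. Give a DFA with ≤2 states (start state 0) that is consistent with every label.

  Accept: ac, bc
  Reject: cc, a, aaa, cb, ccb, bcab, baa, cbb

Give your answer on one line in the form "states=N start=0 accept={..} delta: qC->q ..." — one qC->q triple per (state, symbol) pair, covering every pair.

Grow the machine one transition at a time. Run the examples from 0; the earliest place one falls off (shortest prefix, ties alphabetical) gets sent to the lowest-numbered state that keeps every Accept/Reject pair distinguishable — a pair clashes when both reach the same state with identical unread suffix — and to a fresh state only if none does.
a: 0a undefined. 0a->0: ok.
b: 0b undefined. 0b->0: ok.
c: 0c undefined. 0c->0: no, ac/cc meet in 0. Open state 1: 0c->1.
cb: 1b undefined. 1b->0: ok.
cc: 1c undefined. 1c->0: ok.
bca: 1a undefined. 1a->0: ok.
All examples now run through 2 states with every (state, symbol) defined. Accept strings end in {1}, Reject strings end in {0}; accept={1}.

states=2 start=0 accept={1} delta: 0a->0 0b->0 0c->1 1a->0 1b->0 1c->0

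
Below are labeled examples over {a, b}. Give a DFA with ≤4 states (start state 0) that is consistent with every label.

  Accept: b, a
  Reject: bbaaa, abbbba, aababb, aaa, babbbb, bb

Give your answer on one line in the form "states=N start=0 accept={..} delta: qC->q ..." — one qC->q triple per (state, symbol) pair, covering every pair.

Fold the examples into a partial DFA from state 0: repeatedly fix the first undefined (state, symbol) met by the shortest-then-alphabetical prefix, trying targets in increasing order and rejecting any under which an Accept and a Reject string meet in one state with the same remainder; add a state when all current targets are rejected. Accepting states are where Accept strings end.
a: 0a undefined. 0a->0: no, a/aaa meet in 0. Open state 1: 0a->1.
b: 0b undefined. 0b->0: no, b/bb meet in 0. 0b->1: ok.
aa: 1a undefined. 1a->0: no, b/aaa meet in 1. 1a->1: no, b/aaa meet in 1. Open state 2: 1a->2.
ab: 1b undefined. 1b->0: ok.
aaa: 2a undefined. 2a->0: ok.
aab: 2b undefined. 2b->0: no, b/aababb meet in 1. 2b->1: ok.
All examples now run through 3 states with every (state, symbol) defined. Accept strings end in {1}, Reject strings end in {0,2}; accept={1}.

states=3 start=0 accept={1} delta: 0a->1 0b->1 1a->2 1b->0 2a->0 2b->1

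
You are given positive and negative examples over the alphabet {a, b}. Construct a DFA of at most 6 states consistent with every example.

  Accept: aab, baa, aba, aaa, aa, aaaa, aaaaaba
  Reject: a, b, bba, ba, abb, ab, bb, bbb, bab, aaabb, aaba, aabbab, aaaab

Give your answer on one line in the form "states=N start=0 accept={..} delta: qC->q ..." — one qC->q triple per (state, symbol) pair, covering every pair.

states=5 start=0 accept={2,3,4} delta: 0a->1 0b->0 1a->2 1b->1 2a->3 2b->4 3a->3 3b->1 4a->0 4b->0

State merging on the prefix tree: take the shortest (then alphabetical) example prefix whose next move is undefined and point that move at state 0, else 1, else 2, ...; a target is out if some Accept/Reject pair would then sit in one state with the same input left (inseparable). If every existing state is out, open a new one.
a: 0a undefined. 0a->0: no, aab/b meet in 0 with "b" left. Open state 1: 0a->1.
b: 0b undefined. 0b->0: ok.
aa: 1a undefined. 1a->0: no, aab/b meet in 0. 1a->1: no, aab/ab meet in 1 with "b" left. Open state 2: 1a->2.
ab: 1b undefined. 1b->0: no, aba/a meet in 1. 1b->1: ok.
aaa: 2a undefined. 2a->0: no, aaa/b meet in 0. 2a->1: no, aab/aaaab meet in 2 with "b" left. 2a->2: no, aab/aaaab meet in 2 with "b" left. Open state 3: 2a->3.
aab: 2b undefined. 2b->0: no, aab/b meet in 0. 2b->1: no, aab/a meet in 1. 2b->2: no, aaa/aaba meet in 3. 2b->3: no, aaaa/aaba meet in 3 with "a" left. Open state 4: 2b->4.
aaaa: 3a undefined. 3a->0: no, aaaa/b meet in 0. 3a->1: no, aaaa/a meet in 1. 3a->2: no, aab/aaaab meet in 4. 3a->3: ok.
aaab: 3b undefined. 3b->0: no, aaaaaba/a meet in 1. 3b->1: ok.
aaba: 4a undefined. 4a->0: ok.
aabb: 4b undefined. 4b->0: ok.
All examples now run through 5 states with every (state, symbol) defined. Accept strings end in {2,3,4}, Reject strings end in {0,1}; accept={2,3,4}.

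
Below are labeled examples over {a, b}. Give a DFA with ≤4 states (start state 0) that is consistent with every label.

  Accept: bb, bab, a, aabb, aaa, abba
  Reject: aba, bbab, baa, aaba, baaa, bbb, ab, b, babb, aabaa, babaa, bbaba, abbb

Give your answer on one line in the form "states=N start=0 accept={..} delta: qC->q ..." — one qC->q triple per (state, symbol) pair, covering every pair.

Fold the examples into a partial DFA from state 0: repeatedly fix the first undefined (state, symbol) met by the shortest-then-alphabetical prefix, trying targets in increasing order and rejecting any under which an Accept and a Reject string meet in one state with the same remainder; add a state when all current targets are rejected. Accepting states are where Accept strings end.
a: 0a undefined. 0a->0: ok.
b: 0b undefined. 0b->0: no, bb/aba meet in 0. Open state 1: 0b->1.
ba: 1a undefined. 1a->0: no, bb/babb meet in 1 with "b" left. 1a->1: ok.
bb: 1b undefined. 1b->0: no, bb/babaa meet in 0. 1b->1: no, bb/aba meet in 1. Open state 2: 1b->2.
bba: 2a undefined. 2a->0: no, a/babaa meet in 0. 2a->1: no, bb/bbab meet in 2. 2a->2: no, bb/babaa meet in 2. Open state 3: 2a->3.
bbb: 2b undefined. 2b->0: no, a/bbb meet in 0. 2b->1: ok.
bbab: 3b undefined. 3b->0: no, a/bbab meet in 0. 3b->1: ok.
babaa: 3a undefined. 3a->0: no, a/babaa meet in 0. 3a->1: ok.
All examples now run through 4 states with every (state, symbol) defined. Accept strings end in {0,2,3}, Reject strings end in {1}; accept={0,2,3}.

states=4 start=0 accept={0,2,3} delta: 0a->0 0b->1 1a->1 1b->2 2a->3 2b->1 3a->1 3b->1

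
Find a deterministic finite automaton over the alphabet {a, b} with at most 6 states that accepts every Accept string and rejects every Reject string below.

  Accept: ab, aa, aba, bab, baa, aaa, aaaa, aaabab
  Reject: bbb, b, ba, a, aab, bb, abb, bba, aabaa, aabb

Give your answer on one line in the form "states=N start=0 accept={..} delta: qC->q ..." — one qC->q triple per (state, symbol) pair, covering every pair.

states=5 start=0 accept={2} delta: 0a->1 0b->0 1a->2 1b->2 2a->2 2b->3 3a->4 3b->0 4a->0 4b->2

Grow the machine one transition at a time. Run the examples from 0; the earliest place one falls off (shortest prefix, ties alphabetical) gets sent to the lowest-numbered state that keeps every Accept/Reject pair distinguishable — a pair clashes when both reach the same state with identical unread suffix — and to a fresh state only if none does.
a: 0a undefined. 0a->0: no, ab/b meet in 0 with "b" left. Open state 1: 0a->1.
b: 0b undefined. 0b->0: ok.
aa: 1a undefined. 1a->0: no, aa/bbb meet in 0. 1a->1: no, ab/aab meet in 1 with "b" left. Open state 2: 1a->2.
ab: 1b undefined. 1b->0: no, ab/bbb meet in 0. 1b->1: no, ab/ba meet in 1. 1b->2: ok.
aaa: 2a undefined. 2a->0: no, aba/bbb meet in 0. 2a->1: no, aba/ba meet in 1. 2a->2: ok.
aab: 2b undefined. 2b->0: no, ab/aabaa meet in 2. 2b->1: no, ab/aabaa meet in 2. 2b->2: no, ab/aab meet in 2. Open state 3: 2b->3.
aaba: 3a undefined. 3a->0: no, aaabab/bbb meet in 0. 3a->1: no, ab/aabaa meet in 2. 3a->2: no, ab/aabaa meet in 2. 3a->3: no, aaabab/aabb meet in 3 with "b" left. Open state 4: 3a->4.
aabb: 3b undefined. 3b->0: ok.
aabaa: 4a undefined. 4a->0: ok.
aaabab: 4b undefined. 4b->0: no, aaabab/bbb meet in 0. 4b->1: no, aaabab/ba meet in 1. 4b->2: ok.
All examples now run through 5 states with every (state, symbol) defined. Accept strings end in {2}, Reject strings end in {0,1,3}; accept={2}.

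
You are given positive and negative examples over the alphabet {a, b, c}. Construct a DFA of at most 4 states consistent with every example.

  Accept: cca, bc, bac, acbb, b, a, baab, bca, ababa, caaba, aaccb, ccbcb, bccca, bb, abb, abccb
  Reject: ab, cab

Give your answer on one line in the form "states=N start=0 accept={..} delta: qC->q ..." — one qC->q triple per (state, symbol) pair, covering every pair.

states=3 start=0 accept={0,1} delta: 0a->1 0b->0 0c->0 1a->0 1b->2 1c->0 2a->0 2b->0 2c->0

State merging on the prefix tree: take the shortest (then alphabetical) example prefix whose next move is undefined and point that move at state 0, else 1, else 2, ...; a target is out if some Accept/Reject pair would then sit in one state with the same input left (inseparable). If every existing state is out, open a new one.
a: 0a undefined. 0a->0: no, b/ab meet in 0 with "b" left. Open state 1: 0a->1.
b: 0b undefined. 0b->0: ok.
c: 0c undefined. 0c->0: ok.
aa: 1a undefined. 1a->0: ok.
ab: 1b undefined. 1b->0: no, bc/ab meet in 0. 1b->1: no, cca/ab meet in 1. Open state 2: 1b->2.
ac: 1c undefined. 1c->0: ok.
aba: 2a undefined. 2a->0: ok.
abb: 2b undefined. 2b->0: ok.
abc: 2c undefined. 2c->0: ok.
All examples now run through 3 states with every (state, symbol) defined. Accept strings end in {0,1}, Reject strings end in {2}; accept={0,1}.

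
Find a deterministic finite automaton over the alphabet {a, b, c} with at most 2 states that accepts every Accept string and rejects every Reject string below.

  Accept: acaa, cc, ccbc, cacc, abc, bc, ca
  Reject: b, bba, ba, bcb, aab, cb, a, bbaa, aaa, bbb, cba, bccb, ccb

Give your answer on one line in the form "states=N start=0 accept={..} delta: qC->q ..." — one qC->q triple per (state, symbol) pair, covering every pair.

State merging on the prefix tree: take the shortest (then alphabetical) example prefix whose next move is undefined and point that move at state 0, else 1, else 2, ...; a target is out if some Accept/Reject pair would then sit in one state with the same input left (inseparable). If every existing state is out, open a new one.
a: 0a undefined. 0a->0: ok.
b: 0b undefined. 0b->0: ok.
c: 0c undefined. 0c->0: no, acaa/b meet in 0. Open state 1: 0c->1.
ca: 1a undefined. 1a->0: no, acaa/b meet in 0. 1a->1: ok.
cb: 1b undefined. 1b->0: ok.
cc: 1c undefined. 1c->0: no, cc/b meet in 0. 1c->1: ok.
All examples now run through 2 states with every (state, symbol) defined. Accept strings end in {1}, Reject strings end in {0}; accept={1}.

states=2 start=0 accept={1} delta: 0a->0 0b->0 0c->1 1a->1 1b->0 1c->1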